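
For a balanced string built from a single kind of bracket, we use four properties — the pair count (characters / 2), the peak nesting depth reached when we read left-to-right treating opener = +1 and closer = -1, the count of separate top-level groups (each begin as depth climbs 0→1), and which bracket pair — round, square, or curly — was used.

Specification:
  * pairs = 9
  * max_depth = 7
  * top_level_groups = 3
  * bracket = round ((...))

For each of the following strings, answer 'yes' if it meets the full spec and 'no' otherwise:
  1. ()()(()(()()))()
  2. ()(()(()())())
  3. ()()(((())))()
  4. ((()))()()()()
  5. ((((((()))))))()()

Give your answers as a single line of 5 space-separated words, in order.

String 1 '()()(()(()()))()': depth seq [1 0 1 0 1 2 1 2 3 2 3 2 1 0 1 0]
  -> pairs=8 depth=3 groups=4 -> no
String 2 '()(()(()())())': depth seq [1 0 1 2 1 2 3 2 3 2 1 2 1 0]
  -> pairs=7 depth=3 groups=2 -> no
String 3 '()()(((())))()': depth seq [1 0 1 0 1 2 3 4 3 2 1 0 1 0]
  -> pairs=7 depth=4 groups=4 -> no
String 4 '((()))()()()()': depth seq [1 2 3 2 1 0 1 0 1 0 1 0 1 0]
  -> pairs=7 depth=3 groups=5 -> no
String 5 '((((((()))))))()()': depth seq [1 2 3 4 5 6 7 6 5 4 3 2 1 0 1 0 1 0]
  -> pairs=9 depth=7 groups=3 -> yes

Answer: no no no no yes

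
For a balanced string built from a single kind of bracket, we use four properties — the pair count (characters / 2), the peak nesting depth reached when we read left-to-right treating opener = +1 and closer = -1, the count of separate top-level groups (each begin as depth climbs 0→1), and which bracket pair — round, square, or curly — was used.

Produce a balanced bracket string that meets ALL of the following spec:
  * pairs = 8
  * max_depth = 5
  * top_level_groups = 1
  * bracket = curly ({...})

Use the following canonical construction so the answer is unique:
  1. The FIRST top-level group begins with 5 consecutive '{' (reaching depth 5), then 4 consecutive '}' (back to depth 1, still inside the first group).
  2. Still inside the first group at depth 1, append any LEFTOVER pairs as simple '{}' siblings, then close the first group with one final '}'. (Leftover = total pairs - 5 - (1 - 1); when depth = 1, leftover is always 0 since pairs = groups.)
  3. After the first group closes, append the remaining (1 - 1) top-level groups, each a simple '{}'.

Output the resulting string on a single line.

Spec: pairs=8 depth=5 groups=1
Leftover pairs = 8 - 5 - (1-1) = 3
First group: deep chain of depth 5 + 3 sibling pairs
Remaining 0 groups: simple '{}' each

Answer: {{{{{}}}}{}{}{}}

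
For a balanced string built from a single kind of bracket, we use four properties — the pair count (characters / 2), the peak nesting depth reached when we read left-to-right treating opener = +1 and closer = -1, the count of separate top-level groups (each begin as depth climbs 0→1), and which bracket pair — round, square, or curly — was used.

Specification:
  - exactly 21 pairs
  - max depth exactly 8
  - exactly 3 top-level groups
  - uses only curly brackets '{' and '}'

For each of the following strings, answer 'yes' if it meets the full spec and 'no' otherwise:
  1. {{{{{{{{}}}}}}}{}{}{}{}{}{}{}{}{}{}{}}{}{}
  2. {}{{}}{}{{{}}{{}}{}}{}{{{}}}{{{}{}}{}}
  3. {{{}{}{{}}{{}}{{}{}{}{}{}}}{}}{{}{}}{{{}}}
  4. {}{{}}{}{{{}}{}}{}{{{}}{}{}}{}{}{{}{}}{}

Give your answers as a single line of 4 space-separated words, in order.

Answer: yes no no no

Derivation:
String 1 '{{{{{{{{}}}}}}}{}{}{}{}{}{}{}{}{}{}{}}{}{}': depth seq [1 2 3 4 5 6 7 8 7 6 5 4 3 2 1 2 1 2 1 2 1 2 1 2 1 2 1 2 1 2 1 2 1 2 1 2 1 0 1 0 1 0]
  -> pairs=21 depth=8 groups=3 -> yes
String 2 '{}{{}}{}{{{}}{{}}{}}{}{{{}}}{{{}{}}{}}': depth seq [1 0 1 2 1 0 1 0 1 2 3 2 1 2 3 2 1 2 1 0 1 0 1 2 3 2 1 0 1 2 3 2 3 2 1 2 1 0]
  -> pairs=19 depth=3 groups=7 -> no
String 3 '{{{}{}{{}}{{}}{{}{}{}{}{}}}{}}{{}{}}{{{}}}': depth seq [1 2 3 2 3 2 3 4 3 2 3 4 3 2 3 4 3 4 3 4 3 4 3 4 3 2 1 2 1 0 1 2 1 2 1 0 1 2 3 2 1 0]
  -> pairs=21 depth=4 groups=3 -> no
String 4 '{}{{}}{}{{{}}{}}{}{{{}}{}{}}{}{}{{}{}}{}': depth seq [1 0 1 2 1 0 1 0 1 2 3 2 1 2 1 0 1 0 1 2 3 2 1 2 1 2 1 0 1 0 1 0 1 2 1 2 1 0 1 0]
  -> pairs=20 depth=3 groups=10 -> no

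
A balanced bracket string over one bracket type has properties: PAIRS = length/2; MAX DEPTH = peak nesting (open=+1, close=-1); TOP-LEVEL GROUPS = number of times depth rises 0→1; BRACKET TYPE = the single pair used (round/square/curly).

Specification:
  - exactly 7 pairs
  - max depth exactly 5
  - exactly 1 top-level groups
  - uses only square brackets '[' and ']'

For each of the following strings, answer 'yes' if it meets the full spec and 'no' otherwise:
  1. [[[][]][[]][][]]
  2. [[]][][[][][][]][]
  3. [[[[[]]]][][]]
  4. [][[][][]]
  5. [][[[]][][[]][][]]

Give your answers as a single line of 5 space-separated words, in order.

Answer: no no yes no no

Derivation:
String 1 '[[[][]][[]][][]]': depth seq [1 2 3 2 3 2 1 2 3 2 1 2 1 2 1 0]
  -> pairs=8 depth=3 groups=1 -> no
String 2 '[[]][][[][][][]][]': depth seq [1 2 1 0 1 0 1 2 1 2 1 2 1 2 1 0 1 0]
  -> pairs=9 depth=2 groups=4 -> no
String 3 '[[[[[]]]][][]]': depth seq [1 2 3 4 5 4 3 2 1 2 1 2 1 0]
  -> pairs=7 depth=5 groups=1 -> yes
String 4 '[][[][][]]': depth seq [1 0 1 2 1 2 1 2 1 0]
  -> pairs=5 depth=2 groups=2 -> no
String 5 '[][[[]][][[]][][]]': depth seq [1 0 1 2 3 2 1 2 1 2 3 2 1 2 1 2 1 0]
  -> pairs=9 depth=3 groups=2 -> no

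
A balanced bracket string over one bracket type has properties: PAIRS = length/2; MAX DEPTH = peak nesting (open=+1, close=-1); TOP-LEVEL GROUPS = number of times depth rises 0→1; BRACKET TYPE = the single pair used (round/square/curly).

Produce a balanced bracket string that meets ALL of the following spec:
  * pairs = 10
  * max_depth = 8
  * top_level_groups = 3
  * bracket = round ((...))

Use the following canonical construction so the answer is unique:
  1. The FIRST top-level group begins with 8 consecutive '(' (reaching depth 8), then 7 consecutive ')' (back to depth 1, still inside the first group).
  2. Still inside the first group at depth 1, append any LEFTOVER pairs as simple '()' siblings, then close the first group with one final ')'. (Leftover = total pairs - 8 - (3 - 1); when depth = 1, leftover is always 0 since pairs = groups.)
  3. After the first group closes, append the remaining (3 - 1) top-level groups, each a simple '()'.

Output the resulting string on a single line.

Answer: (((((((())))))))()()

Derivation:
Spec: pairs=10 depth=8 groups=3
Leftover pairs = 10 - 8 - (3-1) = 0
First group: deep chain of depth 8 + 0 sibling pairs
Remaining 2 groups: simple '()' each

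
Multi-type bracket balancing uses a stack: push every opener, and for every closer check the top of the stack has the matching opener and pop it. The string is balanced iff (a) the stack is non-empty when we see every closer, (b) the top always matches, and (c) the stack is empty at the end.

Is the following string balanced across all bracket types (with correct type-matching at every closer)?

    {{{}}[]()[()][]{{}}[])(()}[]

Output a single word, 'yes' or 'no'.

Answer: no

Derivation:
pos 0: push '{'; stack = {
pos 1: push '{'; stack = {{
pos 2: push '{'; stack = {{{
pos 3: '}' matches '{'; pop; stack = {{
pos 4: '}' matches '{'; pop; stack = {
pos 5: push '['; stack = {[
pos 6: ']' matches '['; pop; stack = {
pos 7: push '('; stack = {(
pos 8: ')' matches '('; pop; stack = {
pos 9: push '['; stack = {[
pos 10: push '('; stack = {[(
pos 11: ')' matches '('; pop; stack = {[
pos 12: ']' matches '['; pop; stack = {
pos 13: push '['; stack = {[
pos 14: ']' matches '['; pop; stack = {
pos 15: push '{'; stack = {{
pos 16: push '{'; stack = {{{
pos 17: '}' matches '{'; pop; stack = {{
pos 18: '}' matches '{'; pop; stack = {
pos 19: push '['; stack = {[
pos 20: ']' matches '['; pop; stack = {
pos 21: saw closer ')' but top of stack is '{' (expected '}') → INVALID
Verdict: type mismatch at position 21: ')' closes '{' → no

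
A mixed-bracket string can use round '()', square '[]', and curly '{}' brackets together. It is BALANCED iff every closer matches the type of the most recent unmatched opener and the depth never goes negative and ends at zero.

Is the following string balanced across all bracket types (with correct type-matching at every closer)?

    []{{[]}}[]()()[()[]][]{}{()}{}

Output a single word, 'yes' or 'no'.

pos 0: push '['; stack = [
pos 1: ']' matches '['; pop; stack = (empty)
pos 2: push '{'; stack = {
pos 3: push '{'; stack = {{
pos 4: push '['; stack = {{[
pos 5: ']' matches '['; pop; stack = {{
pos 6: '}' matches '{'; pop; stack = {
pos 7: '}' matches '{'; pop; stack = (empty)
pos 8: push '['; stack = [
pos 9: ']' matches '['; pop; stack = (empty)
pos 10: push '('; stack = (
pos 11: ')' matches '('; pop; stack = (empty)
pos 12: push '('; stack = (
pos 13: ')' matches '('; pop; stack = (empty)
pos 14: push '['; stack = [
pos 15: push '('; stack = [(
pos 16: ')' matches '('; pop; stack = [
pos 17: push '['; stack = [[
pos 18: ']' matches '['; pop; stack = [
pos 19: ']' matches '['; pop; stack = (empty)
pos 20: push '['; stack = [
pos 21: ']' matches '['; pop; stack = (empty)
pos 22: push '{'; stack = {
pos 23: '}' matches '{'; pop; stack = (empty)
pos 24: push '{'; stack = {
pos 25: push '('; stack = {(
pos 26: ')' matches '('; pop; stack = {
pos 27: '}' matches '{'; pop; stack = (empty)
pos 28: push '{'; stack = {
pos 29: '}' matches '{'; pop; stack = (empty)
end: stack empty → VALID
Verdict: properly nested → yes

Answer: yes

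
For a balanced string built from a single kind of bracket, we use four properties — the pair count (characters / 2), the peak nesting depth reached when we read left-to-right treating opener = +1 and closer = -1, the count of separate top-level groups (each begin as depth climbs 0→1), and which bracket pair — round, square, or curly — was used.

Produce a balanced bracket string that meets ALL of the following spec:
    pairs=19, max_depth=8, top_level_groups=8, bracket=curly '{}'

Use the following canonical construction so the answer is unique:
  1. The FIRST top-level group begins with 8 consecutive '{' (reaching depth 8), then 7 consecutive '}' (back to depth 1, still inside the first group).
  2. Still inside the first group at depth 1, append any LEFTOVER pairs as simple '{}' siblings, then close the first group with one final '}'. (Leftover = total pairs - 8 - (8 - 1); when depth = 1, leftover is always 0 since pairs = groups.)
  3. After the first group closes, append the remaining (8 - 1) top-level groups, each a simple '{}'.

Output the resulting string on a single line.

Spec: pairs=19 depth=8 groups=8
Leftover pairs = 19 - 8 - (8-1) = 4
First group: deep chain of depth 8 + 4 sibling pairs
Remaining 7 groups: simple '{}' each

Answer: {{{{{{{{}}}}}}}{}{}{}{}}{}{}{}{}{}{}{}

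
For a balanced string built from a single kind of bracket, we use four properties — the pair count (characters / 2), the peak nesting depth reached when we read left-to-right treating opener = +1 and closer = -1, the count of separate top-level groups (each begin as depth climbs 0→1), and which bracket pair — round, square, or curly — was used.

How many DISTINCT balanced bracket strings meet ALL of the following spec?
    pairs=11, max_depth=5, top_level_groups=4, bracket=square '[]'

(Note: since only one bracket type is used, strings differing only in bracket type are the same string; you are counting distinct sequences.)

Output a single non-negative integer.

Answer: 1288

Derivation:
Spec: pairs=11 depth=5 groups=4
Count(depth <= 5) = 6660
Count(depth <= 4) = 5372
Count(depth == 5) = 6660 - 5372 = 1288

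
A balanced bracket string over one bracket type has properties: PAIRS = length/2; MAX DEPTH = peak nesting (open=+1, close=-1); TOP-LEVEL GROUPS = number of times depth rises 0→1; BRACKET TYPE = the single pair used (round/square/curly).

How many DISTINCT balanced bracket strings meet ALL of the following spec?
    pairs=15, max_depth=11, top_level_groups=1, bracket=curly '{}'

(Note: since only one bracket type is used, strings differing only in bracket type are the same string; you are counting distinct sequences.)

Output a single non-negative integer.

Spec: pairs=15 depth=11 groups=1
Count(depth <= 11) = 2671892
Count(depth <= 10) = 2660139
Count(depth == 11) = 2671892 - 2660139 = 11753

Answer: 11753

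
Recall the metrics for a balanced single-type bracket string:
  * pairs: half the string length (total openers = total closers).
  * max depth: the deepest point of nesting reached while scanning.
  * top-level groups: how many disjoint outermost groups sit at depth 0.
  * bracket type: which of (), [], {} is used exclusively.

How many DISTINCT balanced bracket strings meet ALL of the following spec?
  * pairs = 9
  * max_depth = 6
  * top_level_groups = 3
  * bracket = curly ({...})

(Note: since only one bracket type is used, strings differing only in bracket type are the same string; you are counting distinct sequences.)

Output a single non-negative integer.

Answer: 33

Derivation:
Spec: pairs=9 depth=6 groups=3
Count(depth <= 6) = 998
Count(depth <= 5) = 965
Count(depth == 6) = 998 - 965 = 33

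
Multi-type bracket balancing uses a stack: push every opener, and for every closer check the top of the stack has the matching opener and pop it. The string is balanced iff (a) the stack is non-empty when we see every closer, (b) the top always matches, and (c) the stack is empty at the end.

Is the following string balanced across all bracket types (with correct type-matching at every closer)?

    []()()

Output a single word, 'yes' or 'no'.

Answer: yes

Derivation:
pos 0: push '['; stack = [
pos 1: ']' matches '['; pop; stack = (empty)
pos 2: push '('; stack = (
pos 3: ')' matches '('; pop; stack = (empty)
pos 4: push '('; stack = (
pos 5: ')' matches '('; pop; stack = (empty)
end: stack empty → VALID
Verdict: properly nested → yes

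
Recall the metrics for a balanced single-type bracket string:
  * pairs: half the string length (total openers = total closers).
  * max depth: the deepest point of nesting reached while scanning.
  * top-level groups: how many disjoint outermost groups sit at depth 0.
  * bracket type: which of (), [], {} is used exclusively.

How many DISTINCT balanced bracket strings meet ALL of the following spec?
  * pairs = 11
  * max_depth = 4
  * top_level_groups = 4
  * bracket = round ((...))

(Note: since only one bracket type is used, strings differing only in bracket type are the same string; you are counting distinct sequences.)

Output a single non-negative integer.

Spec: pairs=11 depth=4 groups=4
Count(depth <= 4) = 5372
Count(depth <= 3) = 2528
Count(depth == 4) = 5372 - 2528 = 2844

Answer: 2844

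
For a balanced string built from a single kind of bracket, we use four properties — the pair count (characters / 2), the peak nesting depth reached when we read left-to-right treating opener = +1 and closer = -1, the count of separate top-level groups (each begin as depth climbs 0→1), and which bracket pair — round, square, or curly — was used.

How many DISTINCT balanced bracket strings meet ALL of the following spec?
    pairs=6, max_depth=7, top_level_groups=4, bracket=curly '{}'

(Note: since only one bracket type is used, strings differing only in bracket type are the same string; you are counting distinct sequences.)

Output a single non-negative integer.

Spec: pairs=6 depth=7 groups=4
Count(depth <= 7) = 14
Count(depth <= 6) = 14
Count(depth == 7) = 14 - 14 = 0

Answer: 0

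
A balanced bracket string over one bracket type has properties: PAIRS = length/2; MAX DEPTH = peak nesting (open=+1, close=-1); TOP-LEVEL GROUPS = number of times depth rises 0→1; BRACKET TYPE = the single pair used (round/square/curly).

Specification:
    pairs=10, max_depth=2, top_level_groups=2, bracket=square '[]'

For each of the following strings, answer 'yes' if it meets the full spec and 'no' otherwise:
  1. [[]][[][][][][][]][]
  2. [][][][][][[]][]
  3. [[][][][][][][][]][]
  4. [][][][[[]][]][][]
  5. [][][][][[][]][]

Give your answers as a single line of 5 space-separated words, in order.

Answer: no no yes no no

Derivation:
String 1 '[[]][[][][][][][]][]': depth seq [1 2 1 0 1 2 1 2 1 2 1 2 1 2 1 2 1 0 1 0]
  -> pairs=10 depth=2 groups=3 -> no
String 2 '[][][][][][[]][]': depth seq [1 0 1 0 1 0 1 0 1 0 1 2 1 0 1 0]
  -> pairs=8 depth=2 groups=7 -> no
String 3 '[[][][][][][][][]][]': depth seq [1 2 1 2 1 2 1 2 1 2 1 2 1 2 1 2 1 0 1 0]
  -> pairs=10 depth=2 groups=2 -> yes
String 4 '[][][][[[]][]][][]': depth seq [1 0 1 0 1 0 1 2 3 2 1 2 1 0 1 0 1 0]
  -> pairs=9 depth=3 groups=6 -> no
String 5 '[][][][][[][]][]': depth seq [1 0 1 0 1 0 1 0 1 2 1 2 1 0 1 0]
  -> pairs=8 depth=2 groups=6 -> no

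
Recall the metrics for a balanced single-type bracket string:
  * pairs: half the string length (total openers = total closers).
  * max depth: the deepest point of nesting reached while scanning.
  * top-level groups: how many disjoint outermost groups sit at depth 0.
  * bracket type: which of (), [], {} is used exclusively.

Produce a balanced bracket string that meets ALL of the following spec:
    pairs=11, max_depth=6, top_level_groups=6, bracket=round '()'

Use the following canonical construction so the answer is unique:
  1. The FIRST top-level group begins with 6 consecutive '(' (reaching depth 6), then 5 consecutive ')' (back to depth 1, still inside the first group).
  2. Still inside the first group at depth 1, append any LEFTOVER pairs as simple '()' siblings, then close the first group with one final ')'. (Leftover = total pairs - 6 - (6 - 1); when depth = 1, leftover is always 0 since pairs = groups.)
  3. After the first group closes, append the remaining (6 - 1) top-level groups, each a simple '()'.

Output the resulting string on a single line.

Spec: pairs=11 depth=6 groups=6
Leftover pairs = 11 - 6 - (6-1) = 0
First group: deep chain of depth 6 + 0 sibling pairs
Remaining 5 groups: simple '()' each

Answer: (((((())))))()()()()()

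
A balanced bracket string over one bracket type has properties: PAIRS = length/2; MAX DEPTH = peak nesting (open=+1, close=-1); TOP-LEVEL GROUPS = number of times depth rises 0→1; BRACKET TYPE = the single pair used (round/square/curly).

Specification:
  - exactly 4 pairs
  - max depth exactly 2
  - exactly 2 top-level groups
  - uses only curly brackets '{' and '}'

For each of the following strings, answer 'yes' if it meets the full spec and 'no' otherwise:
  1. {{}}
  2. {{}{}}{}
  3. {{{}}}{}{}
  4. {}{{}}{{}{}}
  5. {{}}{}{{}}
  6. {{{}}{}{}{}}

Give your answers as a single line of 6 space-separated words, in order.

Answer: no yes no no no no

Derivation:
String 1 '{{}}': depth seq [1 2 1 0]
  -> pairs=2 depth=2 groups=1 -> no
String 2 '{{}{}}{}': depth seq [1 2 1 2 1 0 1 0]
  -> pairs=4 depth=2 groups=2 -> yes
String 3 '{{{}}}{}{}': depth seq [1 2 3 2 1 0 1 0 1 0]
  -> pairs=5 depth=3 groups=3 -> no
String 4 '{}{{}}{{}{}}': depth seq [1 0 1 2 1 0 1 2 1 2 1 0]
  -> pairs=6 depth=2 groups=3 -> no
String 5 '{{}}{}{{}}': depth seq [1 2 1 0 1 0 1 2 1 0]
  -> pairs=5 depth=2 groups=3 -> no
String 6 '{{{}}{}{}{}}': depth seq [1 2 3 2 1 2 1 2 1 2 1 0]
  -> pairs=6 depth=3 groups=1 -> no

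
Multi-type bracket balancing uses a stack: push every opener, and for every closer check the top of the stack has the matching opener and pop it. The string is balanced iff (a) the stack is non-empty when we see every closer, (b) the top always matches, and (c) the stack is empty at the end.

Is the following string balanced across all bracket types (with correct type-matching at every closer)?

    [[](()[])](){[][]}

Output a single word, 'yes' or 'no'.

pos 0: push '['; stack = [
pos 1: push '['; stack = [[
pos 2: ']' matches '['; pop; stack = [
pos 3: push '('; stack = [(
pos 4: push '('; stack = [((
pos 5: ')' matches '('; pop; stack = [(
pos 6: push '['; stack = [([
pos 7: ']' matches '['; pop; stack = [(
pos 8: ')' matches '('; pop; stack = [
pos 9: ']' matches '['; pop; stack = (empty)
pos 10: push '('; stack = (
pos 11: ')' matches '('; pop; stack = (empty)
pos 12: push '{'; stack = {
pos 13: push '['; stack = {[
pos 14: ']' matches '['; pop; stack = {
pos 15: push '['; stack = {[
pos 16: ']' matches '['; pop; stack = {
pos 17: '}' matches '{'; pop; stack = (empty)
end: stack empty → VALID
Verdict: properly nested → yes

Answer: yes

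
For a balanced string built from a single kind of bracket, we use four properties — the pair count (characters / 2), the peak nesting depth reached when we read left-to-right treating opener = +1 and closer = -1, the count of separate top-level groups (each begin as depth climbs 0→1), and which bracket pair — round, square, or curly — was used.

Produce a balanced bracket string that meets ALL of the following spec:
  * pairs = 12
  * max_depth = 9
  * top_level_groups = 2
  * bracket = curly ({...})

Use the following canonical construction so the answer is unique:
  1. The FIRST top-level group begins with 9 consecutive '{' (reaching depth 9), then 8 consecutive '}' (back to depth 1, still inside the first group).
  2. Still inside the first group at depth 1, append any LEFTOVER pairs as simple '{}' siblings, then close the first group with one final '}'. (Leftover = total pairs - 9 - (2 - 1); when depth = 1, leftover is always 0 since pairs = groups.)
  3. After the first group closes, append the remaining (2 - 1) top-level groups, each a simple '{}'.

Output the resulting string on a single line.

Spec: pairs=12 depth=9 groups=2
Leftover pairs = 12 - 9 - (2-1) = 2
First group: deep chain of depth 9 + 2 sibling pairs
Remaining 1 groups: simple '{}' each

Answer: {{{{{{{{{}}}}}}}}{}{}}{}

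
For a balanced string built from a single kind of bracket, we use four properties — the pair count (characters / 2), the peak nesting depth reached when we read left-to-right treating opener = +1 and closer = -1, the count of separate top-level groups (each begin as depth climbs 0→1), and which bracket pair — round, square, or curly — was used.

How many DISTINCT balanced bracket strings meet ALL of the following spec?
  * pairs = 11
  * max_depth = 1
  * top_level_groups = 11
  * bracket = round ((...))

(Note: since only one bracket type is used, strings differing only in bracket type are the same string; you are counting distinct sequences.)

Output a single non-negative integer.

Spec: pairs=11 depth=1 groups=11
Count(depth <= 1) = 1
Count(depth <= 0) = 0
Count(depth == 1) = 1 - 0 = 1

Answer: 1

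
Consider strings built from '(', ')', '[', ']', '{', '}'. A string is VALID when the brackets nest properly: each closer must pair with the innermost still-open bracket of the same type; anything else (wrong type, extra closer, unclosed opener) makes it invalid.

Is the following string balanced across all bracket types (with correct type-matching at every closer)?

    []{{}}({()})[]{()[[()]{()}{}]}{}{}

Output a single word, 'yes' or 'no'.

pos 0: push '['; stack = [
pos 1: ']' matches '['; pop; stack = (empty)
pos 2: push '{'; stack = {
pos 3: push '{'; stack = {{
pos 4: '}' matches '{'; pop; stack = {
pos 5: '}' matches '{'; pop; stack = (empty)
pos 6: push '('; stack = (
pos 7: push '{'; stack = ({
pos 8: push '('; stack = ({(
pos 9: ')' matches '('; pop; stack = ({
pos 10: '}' matches '{'; pop; stack = (
pos 11: ')' matches '('; pop; stack = (empty)
pos 12: push '['; stack = [
pos 13: ']' matches '['; pop; stack = (empty)
pos 14: push '{'; stack = {
pos 15: push '('; stack = {(
pos 16: ')' matches '('; pop; stack = {
pos 17: push '['; stack = {[
pos 18: push '['; stack = {[[
pos 19: push '('; stack = {[[(
pos 20: ')' matches '('; pop; stack = {[[
pos 21: ']' matches '['; pop; stack = {[
pos 22: push '{'; stack = {[{
pos 23: push '('; stack = {[{(
pos 24: ')' matches '('; pop; stack = {[{
pos 25: '}' matches '{'; pop; stack = {[
pos 26: push '{'; stack = {[{
pos 27: '}' matches '{'; pop; stack = {[
pos 28: ']' matches '['; pop; stack = {
pos 29: '}' matches '{'; pop; stack = (empty)
pos 30: push '{'; stack = {
pos 31: '}' matches '{'; pop; stack = (empty)
pos 32: push '{'; stack = {
pos 33: '}' matches '{'; pop; stack = (empty)
end: stack empty → VALID
Verdict: properly nested → yes

Answer: yes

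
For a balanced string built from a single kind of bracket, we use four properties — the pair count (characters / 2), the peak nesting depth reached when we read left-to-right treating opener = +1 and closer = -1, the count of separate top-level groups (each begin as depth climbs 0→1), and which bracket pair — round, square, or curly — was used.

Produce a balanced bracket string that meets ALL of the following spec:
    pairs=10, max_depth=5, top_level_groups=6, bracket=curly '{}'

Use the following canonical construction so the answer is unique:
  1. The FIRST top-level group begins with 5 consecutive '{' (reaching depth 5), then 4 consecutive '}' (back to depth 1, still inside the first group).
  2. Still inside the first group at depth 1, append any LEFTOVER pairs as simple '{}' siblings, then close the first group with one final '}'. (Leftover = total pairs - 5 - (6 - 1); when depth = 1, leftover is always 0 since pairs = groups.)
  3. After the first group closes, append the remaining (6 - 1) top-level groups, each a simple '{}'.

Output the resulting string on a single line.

Spec: pairs=10 depth=5 groups=6
Leftover pairs = 10 - 5 - (6-1) = 0
First group: deep chain of depth 5 + 0 sibling pairs
Remaining 5 groups: simple '{}' each

Answer: {{{{{}}}}}{}{}{}{}{}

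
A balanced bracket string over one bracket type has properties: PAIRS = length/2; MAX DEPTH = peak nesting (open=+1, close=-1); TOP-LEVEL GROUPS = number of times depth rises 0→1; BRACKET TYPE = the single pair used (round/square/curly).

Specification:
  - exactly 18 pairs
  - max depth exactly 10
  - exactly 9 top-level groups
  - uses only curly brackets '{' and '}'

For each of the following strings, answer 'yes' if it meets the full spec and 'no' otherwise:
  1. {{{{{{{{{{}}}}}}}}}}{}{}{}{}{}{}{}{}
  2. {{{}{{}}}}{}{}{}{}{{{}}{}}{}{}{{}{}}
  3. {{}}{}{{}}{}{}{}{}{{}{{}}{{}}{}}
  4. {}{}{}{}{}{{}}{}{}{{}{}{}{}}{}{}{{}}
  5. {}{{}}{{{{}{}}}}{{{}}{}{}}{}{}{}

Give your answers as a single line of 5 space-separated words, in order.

Answer: yes no no no no

Derivation:
String 1 '{{{{{{{{{{}}}}}}}}}}{}{}{}{}{}{}{}{}': depth seq [1 2 3 4 5 6 7 8 9 10 9 8 7 6 5 4 3 2 1 0 1 0 1 0 1 0 1 0 1 0 1 0 1 0 1 0]
  -> pairs=18 depth=10 groups=9 -> yes
String 2 '{{{}{{}}}}{}{}{}{}{{{}}{}}{}{}{{}{}}': depth seq [1 2 3 2 3 4 3 2 1 0 1 0 1 0 1 0 1 0 1 2 3 2 1 2 1 0 1 0 1 0 1 2 1 2 1 0]
  -> pairs=18 depth=4 groups=9 -> no
String 3 '{{}}{}{{}}{}{}{}{}{{}{{}}{{}}{}}': depth seq [1 2 1 0 1 0 1 2 1 0 1 0 1 0 1 0 1 0 1 2 1 2 3 2 1 2 3 2 1 2 1 0]
  -> pairs=16 depth=3 groups=8 -> no
String 4 '{}{}{}{}{}{{}}{}{}{{}{}{}{}}{}{}{{}}': depth seq [1 0 1 0 1 0 1 0 1 0 1 2 1 0 1 0 1 0 1 2 1 2 1 2 1 2 1 0 1 0 1 0 1 2 1 0]
  -> pairs=18 depth=2 groups=12 -> no
String 5 '{}{{}}{{{{}{}}}}{{{}}{}{}}{}{}{}': depth seq [1 0 1 2 1 0 1 2 3 4 3 4 3 2 1 0 1 2 3 2 1 2 1 2 1 0 1 0 1 0 1 0]
  -> pairs=16 depth=4 groups=7 -> no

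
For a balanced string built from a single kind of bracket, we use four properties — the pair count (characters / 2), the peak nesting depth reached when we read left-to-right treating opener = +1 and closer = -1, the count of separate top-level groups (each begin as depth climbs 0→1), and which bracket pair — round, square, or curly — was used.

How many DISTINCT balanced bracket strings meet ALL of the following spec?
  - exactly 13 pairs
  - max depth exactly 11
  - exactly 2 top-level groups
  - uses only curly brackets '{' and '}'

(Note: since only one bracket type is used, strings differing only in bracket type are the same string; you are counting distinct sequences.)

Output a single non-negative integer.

Spec: pairs=13 depth=11 groups=2
Count(depth <= 11) = 208010
Count(depth <= 10) = 207970
Count(depth == 11) = 208010 - 207970 = 40

Answer: 40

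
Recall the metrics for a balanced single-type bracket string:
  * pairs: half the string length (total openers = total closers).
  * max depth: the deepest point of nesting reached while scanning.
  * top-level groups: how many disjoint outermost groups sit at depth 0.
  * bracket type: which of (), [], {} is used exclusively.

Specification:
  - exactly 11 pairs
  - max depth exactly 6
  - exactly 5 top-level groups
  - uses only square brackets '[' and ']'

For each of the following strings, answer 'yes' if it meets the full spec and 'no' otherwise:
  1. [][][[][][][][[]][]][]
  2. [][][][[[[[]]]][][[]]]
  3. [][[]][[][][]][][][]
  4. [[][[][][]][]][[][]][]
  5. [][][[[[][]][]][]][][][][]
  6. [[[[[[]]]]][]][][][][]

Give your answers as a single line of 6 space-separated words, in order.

String 1 '[][][[][][][][[]][]][]': depth seq [1 0 1 0 1 2 1 2 1 2 1 2 1 2 3 2 1 2 1 0 1 0]
  -> pairs=11 depth=3 groups=4 -> no
String 2 '[][][][[[[[]]]][][[]]]': depth seq [1 0 1 0 1 0 1 2 3 4 5 4 3 2 1 2 1 2 3 2 1 0]
  -> pairs=11 depth=5 groups=4 -> no
String 3 '[][[]][[][][]][][][]': depth seq [1 0 1 2 1 0 1 2 1 2 1 2 1 0 1 0 1 0 1 0]
  -> pairs=10 depth=2 groups=6 -> no
String 4 '[[][[][][]][]][[][]][]': depth seq [1 2 1 2 3 2 3 2 3 2 1 2 1 0 1 2 1 2 1 0 1 0]
  -> pairs=11 depth=3 groups=3 -> no
String 5 '[][][[[[][]][]][]][][][][]': depth seq [1 0 1 0 1 2 3 4 3 4 3 2 3 2 1 2 1 0 1 0 1 0 1 0 1 0]
  -> pairs=13 depth=4 groups=7 -> no
String 6 '[[[[[[]]]]][]][][][][]': depth seq [1 2 3 4 5 6 5 4 3 2 1 2 1 0 1 0 1 0 1 0 1 0]
  -> pairs=11 depth=6 groups=5 -> yes

Answer: no no no no no yes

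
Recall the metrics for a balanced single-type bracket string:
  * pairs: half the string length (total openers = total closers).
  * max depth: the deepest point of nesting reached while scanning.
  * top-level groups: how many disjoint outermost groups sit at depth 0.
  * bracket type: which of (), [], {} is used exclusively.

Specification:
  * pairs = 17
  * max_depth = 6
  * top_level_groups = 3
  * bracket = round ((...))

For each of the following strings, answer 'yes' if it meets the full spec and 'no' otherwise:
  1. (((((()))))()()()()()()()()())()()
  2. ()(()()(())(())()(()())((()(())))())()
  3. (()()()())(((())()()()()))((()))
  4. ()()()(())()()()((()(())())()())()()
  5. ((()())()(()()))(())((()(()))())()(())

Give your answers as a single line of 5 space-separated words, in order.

Answer: yes no no no no

Derivation:
String 1 '(((((()))))()()()()()()()()())()()': depth seq [1 2 3 4 5 6 5 4 3 2 1 2 1 2 1 2 1 2 1 2 1 2 1 2 1 2 1 2 1 0 1 0 1 0]
  -> pairs=17 depth=6 groups=3 -> yes
String 2 '()(()()(())(())()(()())((()(())))())()': depth seq [1 0 1 2 1 2 1 2 3 2 1 2 3 2 1 2 1 2 3 2 3 2 1 2 3 4 3 4 5 4 3 2 1 2 1 0 1 0]
  -> pairs=19 depth=5 groups=3 -> no
String 3 '(()()()())(((())()()()()))((()))': depth seq [1 2 1 2 1 2 1 2 1 0 1 2 3 4 3 2 3 2 3 2 3 2 3 2 1 0 1 2 3 2 1 0]
  -> pairs=16 depth=4 groups=3 -> no
String 4 '()()()(())()()()((()(())())()())()()': depth seq [1 0 1 0 1 0 1 2 1 0 1 0 1 0 1 0 1 2 3 2 3 4 3 2 3 2 1 2 1 2 1 0 1 0 1 0]
  -> pairs=18 depth=4 groups=10 -> no
String 5 '((()())()(()()))(())((()(()))())()(())': depth seq [1 2 3 2 3 2 1 2 1 2 3 2 3 2 1 0 1 2 1 0 1 2 3 2 3 4 3 2 1 2 1 0 1 0 1 2 1 0]
  -> pairs=19 depth=4 groups=5 -> no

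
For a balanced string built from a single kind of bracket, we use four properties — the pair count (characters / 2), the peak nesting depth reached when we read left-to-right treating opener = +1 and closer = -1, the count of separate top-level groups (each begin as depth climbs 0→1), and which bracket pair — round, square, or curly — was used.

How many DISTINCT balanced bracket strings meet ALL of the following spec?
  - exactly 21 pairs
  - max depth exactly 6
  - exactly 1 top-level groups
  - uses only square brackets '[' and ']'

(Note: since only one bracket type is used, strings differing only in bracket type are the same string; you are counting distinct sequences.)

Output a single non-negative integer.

Spec: pairs=21 depth=6 groups=1
Count(depth <= 6) = 1825158051
Count(depth <= 5) = 581130734
Count(depth == 6) = 1825158051 - 581130734 = 1244027317

Answer: 1244027317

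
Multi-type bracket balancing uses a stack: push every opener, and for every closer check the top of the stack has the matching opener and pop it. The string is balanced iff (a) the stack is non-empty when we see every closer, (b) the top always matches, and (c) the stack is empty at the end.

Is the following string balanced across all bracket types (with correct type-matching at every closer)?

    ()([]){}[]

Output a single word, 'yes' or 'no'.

Answer: yes

Derivation:
pos 0: push '('; stack = (
pos 1: ')' matches '('; pop; stack = (empty)
pos 2: push '('; stack = (
pos 3: push '['; stack = ([
pos 4: ']' matches '['; pop; stack = (
pos 5: ')' matches '('; pop; stack = (empty)
pos 6: push '{'; stack = {
pos 7: '}' matches '{'; pop; stack = (empty)
pos 8: push '['; stack = [
pos 9: ']' matches '['; pop; stack = (empty)
end: stack empty → VALID
Verdict: properly nested → yes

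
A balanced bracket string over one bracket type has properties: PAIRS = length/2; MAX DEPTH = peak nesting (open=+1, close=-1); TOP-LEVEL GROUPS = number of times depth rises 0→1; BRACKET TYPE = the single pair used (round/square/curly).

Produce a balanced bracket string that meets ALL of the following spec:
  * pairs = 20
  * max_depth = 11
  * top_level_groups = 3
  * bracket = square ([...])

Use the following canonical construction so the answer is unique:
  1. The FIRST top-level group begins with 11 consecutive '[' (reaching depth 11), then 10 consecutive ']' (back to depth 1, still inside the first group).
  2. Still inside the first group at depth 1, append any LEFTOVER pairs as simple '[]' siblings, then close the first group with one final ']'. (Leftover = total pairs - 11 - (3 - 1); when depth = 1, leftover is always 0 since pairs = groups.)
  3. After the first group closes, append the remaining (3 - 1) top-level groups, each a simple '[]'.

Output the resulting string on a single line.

Answer: [[[[[[[[[[[]]]]]]]]]][][][][][][][]][][]

Derivation:
Spec: pairs=20 depth=11 groups=3
Leftover pairs = 20 - 11 - (3-1) = 7
First group: deep chain of depth 11 + 7 sibling pairs
Remaining 2 groups: simple '[]' each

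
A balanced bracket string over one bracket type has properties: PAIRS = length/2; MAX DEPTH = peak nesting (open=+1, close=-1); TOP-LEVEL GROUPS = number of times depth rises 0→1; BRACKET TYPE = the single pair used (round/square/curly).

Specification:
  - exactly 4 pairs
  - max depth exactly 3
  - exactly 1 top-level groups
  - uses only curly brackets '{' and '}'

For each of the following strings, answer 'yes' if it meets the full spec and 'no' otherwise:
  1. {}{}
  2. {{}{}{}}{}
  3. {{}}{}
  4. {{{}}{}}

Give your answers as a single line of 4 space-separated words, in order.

String 1 '{}{}': depth seq [1 0 1 0]
  -> pairs=2 depth=1 groups=2 -> no
String 2 '{{}{}{}}{}': depth seq [1 2 1 2 1 2 1 0 1 0]
  -> pairs=5 depth=2 groups=2 -> no
String 3 '{{}}{}': depth seq [1 2 1 0 1 0]
  -> pairs=3 depth=2 groups=2 -> no
String 4 '{{{}}{}}': depth seq [1 2 3 2 1 2 1 0]
  -> pairs=4 depth=3 groups=1 -> yes

Answer: no no no yes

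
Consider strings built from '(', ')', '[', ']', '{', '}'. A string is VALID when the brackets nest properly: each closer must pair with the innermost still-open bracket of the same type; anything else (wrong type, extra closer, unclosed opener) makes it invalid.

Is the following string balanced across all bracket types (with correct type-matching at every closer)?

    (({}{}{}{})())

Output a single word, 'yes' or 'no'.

Answer: yes

Derivation:
pos 0: push '('; stack = (
pos 1: push '('; stack = ((
pos 2: push '{'; stack = (({
pos 3: '}' matches '{'; pop; stack = ((
pos 4: push '{'; stack = (({
pos 5: '}' matches '{'; pop; stack = ((
pos 6: push '{'; stack = (({
pos 7: '}' matches '{'; pop; stack = ((
pos 8: push '{'; stack = (({
pos 9: '}' matches '{'; pop; stack = ((
pos 10: ')' matches '('; pop; stack = (
pos 11: push '('; stack = ((
pos 12: ')' matches '('; pop; stack = (
pos 13: ')' matches '('; pop; stack = (empty)
end: stack empty → VALID
Verdict: properly nested → yes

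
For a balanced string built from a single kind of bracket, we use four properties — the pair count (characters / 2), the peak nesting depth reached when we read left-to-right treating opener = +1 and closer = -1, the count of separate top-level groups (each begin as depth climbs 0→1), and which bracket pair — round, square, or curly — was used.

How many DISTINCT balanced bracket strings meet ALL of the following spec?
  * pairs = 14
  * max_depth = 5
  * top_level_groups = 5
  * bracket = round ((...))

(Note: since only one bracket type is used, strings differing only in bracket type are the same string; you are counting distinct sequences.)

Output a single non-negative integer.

Spec: pairs=14 depth=5 groups=5
Count(depth <= 5) = 155320
Count(depth <= 4) = 111615
Count(depth == 5) = 155320 - 111615 = 43705

Answer: 43705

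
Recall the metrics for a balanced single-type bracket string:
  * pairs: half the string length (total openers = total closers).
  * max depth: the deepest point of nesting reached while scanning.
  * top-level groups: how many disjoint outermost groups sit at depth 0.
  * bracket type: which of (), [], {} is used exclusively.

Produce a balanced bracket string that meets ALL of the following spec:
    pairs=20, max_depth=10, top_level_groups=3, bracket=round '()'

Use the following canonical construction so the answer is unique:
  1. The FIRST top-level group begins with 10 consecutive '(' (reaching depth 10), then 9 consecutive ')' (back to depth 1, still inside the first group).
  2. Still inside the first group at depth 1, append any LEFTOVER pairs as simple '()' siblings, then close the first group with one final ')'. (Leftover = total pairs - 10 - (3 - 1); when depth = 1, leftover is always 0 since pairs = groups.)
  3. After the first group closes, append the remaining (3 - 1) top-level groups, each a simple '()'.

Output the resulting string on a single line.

Spec: pairs=20 depth=10 groups=3
Leftover pairs = 20 - 10 - (3-1) = 8
First group: deep chain of depth 10 + 8 sibling pairs
Remaining 2 groups: simple '()' each

Answer: (((((((((()))))))))()()()()()()()())()()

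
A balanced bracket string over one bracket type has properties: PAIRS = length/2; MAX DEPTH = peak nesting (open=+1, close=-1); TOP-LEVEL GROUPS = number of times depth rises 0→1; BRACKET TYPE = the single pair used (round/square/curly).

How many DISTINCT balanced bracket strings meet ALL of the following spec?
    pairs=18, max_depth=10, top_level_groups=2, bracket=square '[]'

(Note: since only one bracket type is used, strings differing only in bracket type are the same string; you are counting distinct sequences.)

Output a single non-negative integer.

Spec: pairs=18 depth=10 groups=2
Count(depth <= 10) = 128297158
Count(depth <= 9) = 125056294
Count(depth == 10) = 128297158 - 125056294 = 3240864

Answer: 3240864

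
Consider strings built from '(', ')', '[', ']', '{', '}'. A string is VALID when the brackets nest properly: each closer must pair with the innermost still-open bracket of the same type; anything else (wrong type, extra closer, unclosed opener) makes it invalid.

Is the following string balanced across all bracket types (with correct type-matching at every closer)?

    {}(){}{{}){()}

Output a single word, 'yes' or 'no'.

Answer: no

Derivation:
pos 0: push '{'; stack = {
pos 1: '}' matches '{'; pop; stack = (empty)
pos 2: push '('; stack = (
pos 3: ')' matches '('; pop; stack = (empty)
pos 4: push '{'; stack = {
pos 5: '}' matches '{'; pop; stack = (empty)
pos 6: push '{'; stack = {
pos 7: push '{'; stack = {{
pos 8: '}' matches '{'; pop; stack = {
pos 9: saw closer ')' but top of stack is '{' (expected '}') → INVALID
Verdict: type mismatch at position 9: ')' closes '{' → no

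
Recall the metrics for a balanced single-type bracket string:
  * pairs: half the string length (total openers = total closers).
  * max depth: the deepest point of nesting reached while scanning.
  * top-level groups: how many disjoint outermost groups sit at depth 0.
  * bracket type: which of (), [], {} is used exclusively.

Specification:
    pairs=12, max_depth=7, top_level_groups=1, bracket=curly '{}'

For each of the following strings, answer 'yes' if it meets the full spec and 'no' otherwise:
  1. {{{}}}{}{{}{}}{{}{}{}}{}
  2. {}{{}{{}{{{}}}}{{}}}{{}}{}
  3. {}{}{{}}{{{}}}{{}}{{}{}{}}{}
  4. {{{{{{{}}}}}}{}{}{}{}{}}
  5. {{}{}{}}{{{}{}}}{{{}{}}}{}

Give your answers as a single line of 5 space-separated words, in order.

Answer: no no no yes no

Derivation:
String 1 '{{{}}}{}{{}{}}{{}{}{}}{}': depth seq [1 2 3 2 1 0 1 0 1 2 1 2 1 0 1 2 1 2 1 2 1 0 1 0]
  -> pairs=12 depth=3 groups=5 -> no
String 2 '{}{{}{{}{{{}}}}{{}}}{{}}{}': depth seq [1 0 1 2 1 2 3 2 3 4 5 4 3 2 1 2 3 2 1 0 1 2 1 0 1 0]
  -> pairs=13 depth=5 groups=4 -> no
String 3 '{}{}{{}}{{{}}}{{}}{{}{}{}}{}': depth seq [1 0 1 0 1 2 1 0 1 2 3 2 1 0 1 2 1 0 1 2 1 2 1 2 1 0 1 0]
  -> pairs=14 depth=3 groups=7 -> no
String 4 '{{{{{{{}}}}}}{}{}{}{}{}}': depth seq [1 2 3 4 5 6 7 6 5 4 3 2 1 2 1 2 1 2 1 2 1 2 1 0]
  -> pairs=12 depth=7 groups=1 -> yes
String 5 '{{}{}{}}{{{}{}}}{{{}{}}}{}': depth seq [1 2 1 2 1 2 1 0 1 2 3 2 3 2 1 0 1 2 3 2 3 2 1 0 1 0]
  -> pairs=13 depth=3 groups=4 -> no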